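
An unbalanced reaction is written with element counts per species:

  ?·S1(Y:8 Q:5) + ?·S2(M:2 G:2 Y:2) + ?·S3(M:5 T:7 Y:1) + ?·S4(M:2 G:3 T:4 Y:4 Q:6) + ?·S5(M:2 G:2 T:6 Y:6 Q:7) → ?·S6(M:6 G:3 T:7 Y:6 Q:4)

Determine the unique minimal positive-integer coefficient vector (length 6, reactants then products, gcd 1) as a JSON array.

M: 1·0+5·2+4·5+2·2+1·2 = 36 | 6·6 = 36
G: 1·0+5·2+4·0+2·3+1·2 = 18 | 6·3 = 18
T: 1·0+5·0+4·7+2·4+1·6 = 42 | 6·7 = 42
Y: 1·8+5·2+4·1+2·4+1·6 = 36 | 6·6 = 36
Q: 1·5+5·0+4·0+2·6+1·7 = 24 | 6·4 = 24
gcd(1,5,4,2,1,6) = 1

Coefficients: [1, 5, 4, 2, 1, 6]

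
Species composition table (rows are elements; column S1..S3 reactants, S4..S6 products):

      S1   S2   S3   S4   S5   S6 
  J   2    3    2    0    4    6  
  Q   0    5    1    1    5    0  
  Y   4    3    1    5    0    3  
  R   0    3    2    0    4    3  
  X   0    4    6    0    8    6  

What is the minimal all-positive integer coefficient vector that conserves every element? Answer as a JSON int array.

J: 3·2+6·3+6·2 = 36 | 6·0+6·4+2·6 = 36
Q: 3·0+6·5+6·1 = 36 | 6·1+6·5+2·0 = 36
Y: 3·4+6·3+6·1 = 36 | 6·5+6·0+2·3 = 36
R: 3·0+6·3+6·2 = 30 | 6·0+6·4+2·3 = 30
X: 3·0+6·4+6·6 = 60 | 6·0+6·8+2·6 = 60
gcd(3,6,6,6,6,2) = 1

Coefficients: [3, 6, 6, 6, 6, 2]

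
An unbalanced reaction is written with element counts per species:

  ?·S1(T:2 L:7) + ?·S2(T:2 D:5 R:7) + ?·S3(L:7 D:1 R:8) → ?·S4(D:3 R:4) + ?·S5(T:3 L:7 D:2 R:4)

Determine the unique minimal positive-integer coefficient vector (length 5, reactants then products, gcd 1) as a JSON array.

Coefficients: [5, 4, 1, 3, 6]

T: 5·2+4·2+1·0 = 18 | 3·0+6·3 = 18
L: 5·7+4·0+1·7 = 42 | 3·0+6·7 = 42
D: 5·0+4·5+1·1 = 21 | 3·3+6·2 = 21
R: 5·0+4·7+1·8 = 36 | 3·4+6·4 = 36
gcd(5,4,1,3,6) = 1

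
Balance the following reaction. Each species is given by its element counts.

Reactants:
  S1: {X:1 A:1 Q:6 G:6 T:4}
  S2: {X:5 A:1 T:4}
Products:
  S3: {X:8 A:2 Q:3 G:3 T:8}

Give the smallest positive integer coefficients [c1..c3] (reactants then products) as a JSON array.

X: 1·1+3·5 = 16 | 2·8 = 16
A: 1·1+3·1 = 4 | 2·2 = 4
Q: 1·6+3·0 = 6 | 2·3 = 6
G: 1·6+3·0 = 6 | 2·3 = 6
T: 1·4+3·4 = 16 | 2·8 = 16
gcd(1,3,2) = 1

Coefficients: [1, 3, 2]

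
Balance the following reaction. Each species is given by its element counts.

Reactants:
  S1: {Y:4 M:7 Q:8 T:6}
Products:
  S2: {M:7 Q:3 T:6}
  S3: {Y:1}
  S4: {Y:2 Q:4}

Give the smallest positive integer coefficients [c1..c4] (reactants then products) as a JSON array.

Y: 4·4 = 16 | 4·0+6·1+5·2 = 16
M: 4·7 = 28 | 4·7+6·0+5·0 = 28
Q: 4·8 = 32 | 4·3+6·0+5·4 = 32
T: 4·6 = 24 | 4·6+6·0+5·0 = 24
gcd(4,4,6,5) = 1

Coefficients: [4, 4, 6, 5]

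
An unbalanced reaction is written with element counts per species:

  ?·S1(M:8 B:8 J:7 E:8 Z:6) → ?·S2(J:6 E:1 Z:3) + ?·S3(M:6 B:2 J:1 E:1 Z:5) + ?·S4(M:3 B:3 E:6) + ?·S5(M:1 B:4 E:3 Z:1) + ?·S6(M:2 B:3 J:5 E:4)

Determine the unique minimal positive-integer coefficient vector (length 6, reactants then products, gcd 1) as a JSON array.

Coefficients: [6, 2, 5, 1, 5, 5]

M: 6·8 = 48 | 2·0+5·6+1·3+5·1+5·2 = 48
B: 6·8 = 48 | 2·0+5·2+1·3+5·4+5·3 = 48
J: 6·7 = 42 | 2·6+5·1+1·0+5·0+5·5 = 42
E: 6·8 = 48 | 2·1+5·1+1·6+5·3+5·4 = 48
Z: 6·6 = 36 | 2·3+5·5+1·0+5·1+5·0 = 36
gcd(6,2,5,1,5,5) = 1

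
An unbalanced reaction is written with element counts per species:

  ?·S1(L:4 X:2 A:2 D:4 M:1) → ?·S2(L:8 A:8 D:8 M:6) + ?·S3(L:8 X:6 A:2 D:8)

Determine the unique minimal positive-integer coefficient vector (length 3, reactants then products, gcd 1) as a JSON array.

Coefficients: [6, 1, 2]

L: 6·4 = 24 | 1·8+2·8 = 24
X: 6·2 = 12 | 1·0+2·6 = 12
A: 6·2 = 12 | 1·8+2·2 = 12
D: 6·4 = 24 | 1·8+2·8 = 24
M: 6·1 = 6 | 1·6+2·0 = 6
gcd(6,1,2) = 1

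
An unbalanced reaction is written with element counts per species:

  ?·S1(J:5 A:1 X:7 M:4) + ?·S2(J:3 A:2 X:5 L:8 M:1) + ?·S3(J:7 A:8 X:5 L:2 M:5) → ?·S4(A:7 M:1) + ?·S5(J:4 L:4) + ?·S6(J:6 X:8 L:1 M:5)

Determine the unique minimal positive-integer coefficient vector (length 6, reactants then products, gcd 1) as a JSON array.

J: 1·5+1·3+4·7 = 36 | 5·0+3·4+4·6 = 36
A: 1·1+1·2+4·8 = 35 | 5·7+3·0+4·0 = 35
X: 1·7+1·5+4·5 = 32 | 5·0+3·0+4·8 = 32
L: 1·0+1·8+4·2 = 16 | 5·0+3·4+4·1 = 16
M: 1·4+1·1+4·5 = 25 | 5·1+3·0+4·5 = 25
gcd(1,1,4,5,3,4) = 1

Coefficients: [1, 1, 4, 5, 3, 4]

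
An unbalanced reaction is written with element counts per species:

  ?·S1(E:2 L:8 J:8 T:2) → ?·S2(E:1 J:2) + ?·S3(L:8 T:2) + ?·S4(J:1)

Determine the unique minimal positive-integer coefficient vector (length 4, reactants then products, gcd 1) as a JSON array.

Coefficients: [1, 2, 1, 4]

E: 1·2 = 2 | 2·1+1·0+4·0 = 2
L: 1·8 = 8 | 2·0+1·8+4·0 = 8
J: 1·8 = 8 | 2·2+1·0+4·1 = 8
T: 1·2 = 2 | 2·0+1·2+4·0 = 2
gcd(1,2,1,4) = 1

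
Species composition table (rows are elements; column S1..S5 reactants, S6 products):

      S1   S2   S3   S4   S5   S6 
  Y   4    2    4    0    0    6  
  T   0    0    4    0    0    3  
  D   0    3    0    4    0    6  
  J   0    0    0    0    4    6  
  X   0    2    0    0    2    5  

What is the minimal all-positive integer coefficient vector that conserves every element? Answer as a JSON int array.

Y: 1·4+4·2+3·4+3·0+6·0 = 24 | 4·6 = 24
T: 1·0+4·0+3·4+3·0+6·0 = 12 | 4·3 = 12
D: 1·0+4·3+3·0+3·4+6·0 = 24 | 4·6 = 24
J: 1·0+4·0+3·0+3·0+6·4 = 24 | 4·6 = 24
X: 1·0+4·2+3·0+3·0+6·2 = 20 | 4·5 = 20
gcd(1,4,3,3,6,4) = 1

Coefficients: [1, 4, 3, 3, 6, 4]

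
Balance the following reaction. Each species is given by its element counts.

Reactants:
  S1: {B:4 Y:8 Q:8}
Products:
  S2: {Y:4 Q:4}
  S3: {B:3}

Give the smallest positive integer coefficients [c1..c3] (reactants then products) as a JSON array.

Coefficients: [3, 6, 4]

B: 3·4 = 12 | 6·0+4·3 = 12
Y: 3·8 = 24 | 6·4+4·0 = 24
Q: 3·8 = 24 | 6·4+4·0 = 24
gcd(3,6,4) = 1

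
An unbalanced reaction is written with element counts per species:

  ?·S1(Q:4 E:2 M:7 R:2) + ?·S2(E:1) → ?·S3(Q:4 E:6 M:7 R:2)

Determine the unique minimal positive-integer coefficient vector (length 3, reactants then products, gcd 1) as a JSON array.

Q: 1·4+4·0 = 4 | 1·4 = 4
E: 1·2+4·1 = 6 | 1·6 = 6
M: 1·7+4·0 = 7 | 1·7 = 7
R: 1·2+4·0 = 2 | 1·2 = 2
gcd(1,4,1) = 1

Coefficients: [1, 4, 1]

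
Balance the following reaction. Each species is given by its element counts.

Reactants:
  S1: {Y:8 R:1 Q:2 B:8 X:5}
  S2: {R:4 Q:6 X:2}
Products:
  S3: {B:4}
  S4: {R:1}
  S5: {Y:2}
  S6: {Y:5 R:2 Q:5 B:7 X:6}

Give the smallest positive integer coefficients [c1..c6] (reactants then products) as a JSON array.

Coefficients: [4, 2, 1, 4, 6, 4]

Y: 4·8+2·0 = 32 | 1·0+4·0+6·2+4·5 = 32
R: 4·1+2·4 = 12 | 1·0+4·1+6·0+4·2 = 12
Q: 4·2+2·6 = 20 | 1·0+4·0+6·0+4·5 = 20
B: 4·8+2·0 = 32 | 1·4+4·0+6·0+4·7 = 32
X: 4·5+2·2 = 24 | 1·0+4·0+6·0+4·6 = 24
gcd(4,2,1,4,6,4) = 1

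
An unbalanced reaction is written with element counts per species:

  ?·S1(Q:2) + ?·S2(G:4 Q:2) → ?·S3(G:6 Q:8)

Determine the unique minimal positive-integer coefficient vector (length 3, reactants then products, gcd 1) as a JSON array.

G: 5·0+3·4 = 12 | 2·6 = 12
Q: 5·2+3·2 = 16 | 2·8 = 16
gcd(5,3,2) = 1

Coefficients: [5, 3, 2]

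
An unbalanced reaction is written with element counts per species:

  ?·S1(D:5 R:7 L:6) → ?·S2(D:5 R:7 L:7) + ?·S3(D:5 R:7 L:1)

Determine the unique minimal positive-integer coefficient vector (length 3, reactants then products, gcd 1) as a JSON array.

D: 6·5 = 30 | 5·5+1·5 = 30
R: 6·7 = 42 | 5·7+1·7 = 42
L: 6·6 = 36 | 5·7+1·1 = 36
gcd(6,5,1) = 1

Coefficients: [6, 5, 1]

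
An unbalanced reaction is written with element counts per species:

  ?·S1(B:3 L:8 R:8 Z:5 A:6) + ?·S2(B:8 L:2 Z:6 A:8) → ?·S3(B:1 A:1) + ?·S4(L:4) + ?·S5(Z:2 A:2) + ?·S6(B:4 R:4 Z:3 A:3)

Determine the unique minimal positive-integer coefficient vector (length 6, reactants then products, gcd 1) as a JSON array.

B: 2·3+2·8 = 22 | 6·1+5·0+5·0+4·4 = 22
L: 2·8+2·2 = 20 | 6·0+5·4+5·0+4·0 = 20
R: 2·8+2·0 = 16 | 6·0+5·0+5·0+4·4 = 16
Z: 2·5+2·6 = 22 | 6·0+5·0+5·2+4·3 = 22
A: 2·6+2·8 = 28 | 6·1+5·0+5·2+4·3 = 28
gcd(2,2,6,5,5,4) = 1

Coefficients: [2, 2, 6, 5, 5, 4]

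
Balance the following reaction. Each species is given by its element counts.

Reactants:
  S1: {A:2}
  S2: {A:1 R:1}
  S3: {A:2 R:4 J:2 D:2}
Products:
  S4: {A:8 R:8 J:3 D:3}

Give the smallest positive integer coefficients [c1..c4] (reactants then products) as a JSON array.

A: 3·2+4·1+3·2 = 16 | 2·8 = 16
R: 3·0+4·1+3·4 = 16 | 2·8 = 16
J: 3·0+4·0+3·2 = 6 | 2·3 = 6
D: 3·0+4·0+3·2 = 6 | 2·3 = 6
gcd(3,4,3,2) = 1

Coefficients: [3, 4, 3, 2]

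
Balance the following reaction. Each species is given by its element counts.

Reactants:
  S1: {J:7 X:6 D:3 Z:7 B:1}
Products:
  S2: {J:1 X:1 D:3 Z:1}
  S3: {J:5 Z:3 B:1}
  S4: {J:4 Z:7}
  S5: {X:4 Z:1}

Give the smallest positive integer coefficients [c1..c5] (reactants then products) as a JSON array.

J: 4·7 = 28 | 4·1+4·5+1·4+5·0 = 28
X: 4·6 = 24 | 4·1+4·0+1·0+5·4 = 24
D: 4·3 = 12 | 4·3+4·0+1·0+5·0 = 12
Z: 4·7 = 28 | 4·1+4·3+1·7+5·1 = 28
B: 4·1 = 4 | 4·0+4·1+1·0+5·0 = 4
gcd(4,4,4,1,5) = 1

Coefficients: [4, 4, 4, 1, 5]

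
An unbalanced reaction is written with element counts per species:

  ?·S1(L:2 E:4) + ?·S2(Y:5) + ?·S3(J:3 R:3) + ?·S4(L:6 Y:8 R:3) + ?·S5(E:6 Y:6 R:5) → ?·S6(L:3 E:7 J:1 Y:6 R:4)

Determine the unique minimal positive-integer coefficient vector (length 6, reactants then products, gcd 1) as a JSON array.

L: 6·2+2·0+2·0+1·6+3·0 = 18 | 6·3 = 18
E: 6·4+2·0+2·0+1·0+3·6 = 42 | 6·7 = 42
J: 6·0+2·0+2·3+1·0+3·0 = 6 | 6·1 = 6
Y: 6·0+2·5+2·0+1·8+3·6 = 36 | 6·6 = 36
R: 6·0+2·0+2·3+1·3+3·5 = 24 | 6·4 = 24
gcd(6,2,2,1,3,6) = 1

Coefficients: [6, 2, 2, 1, 3, 6]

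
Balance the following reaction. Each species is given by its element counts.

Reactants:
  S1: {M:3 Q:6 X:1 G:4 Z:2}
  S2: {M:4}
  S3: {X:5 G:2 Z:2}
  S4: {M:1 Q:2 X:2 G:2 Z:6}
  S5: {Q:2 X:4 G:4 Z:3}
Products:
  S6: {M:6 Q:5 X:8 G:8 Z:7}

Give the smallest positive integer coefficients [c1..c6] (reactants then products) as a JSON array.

M: 1·3+5·4+1·0+1·1+6·0 = 24 | 4·6 = 24
Q: 1·6+5·0+1·0+1·2+6·2 = 20 | 4·5 = 20
X: 1·1+5·0+1·5+1·2+6·4 = 32 | 4·8 = 32
G: 1·4+5·0+1·2+1·2+6·4 = 32 | 4·8 = 32
Z: 1·2+5·0+1·2+1·6+6·3 = 28 | 4·7 = 28
gcd(1,5,1,1,6,4) = 1

Coefficients: [1, 5, 1, 1, 6, 4]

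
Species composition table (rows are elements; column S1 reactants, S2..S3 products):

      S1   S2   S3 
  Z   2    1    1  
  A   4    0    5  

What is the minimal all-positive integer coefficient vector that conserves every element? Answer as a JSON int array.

Coefficients: [5, 6, 4]

Z: 5·2 = 10 | 6·1+4·1 = 10
A: 5·4 = 20 | 6·0+4·5 = 20
gcd(5,6,4) = 1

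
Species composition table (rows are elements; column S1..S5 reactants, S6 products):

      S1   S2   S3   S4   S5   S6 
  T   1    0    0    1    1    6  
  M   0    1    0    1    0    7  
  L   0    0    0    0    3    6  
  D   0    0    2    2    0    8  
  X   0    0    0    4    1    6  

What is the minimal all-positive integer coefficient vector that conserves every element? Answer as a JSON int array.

T: 3·1+6·0+3·0+1·1+2·1 = 6 | 1·6 = 6
M: 3·0+6·1+3·0+1·1+2·0 = 7 | 1·7 = 7
L: 3·0+6·0+3·0+1·0+2·3 = 6 | 1·6 = 6
D: 3·0+6·0+3·2+1·2+2·0 = 8 | 1·8 = 8
X: 3·0+6·0+3·0+1·4+2·1 = 6 | 1·6 = 6
gcd(3,6,3,1,2,1) = 1

Coefficients: [3, 6, 3, 1, 2, 1]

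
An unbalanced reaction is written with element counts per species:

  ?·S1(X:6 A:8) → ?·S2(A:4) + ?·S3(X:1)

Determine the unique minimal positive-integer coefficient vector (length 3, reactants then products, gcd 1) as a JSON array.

Coefficients: [1, 2, 6]

X: 1·6 = 6 | 2·0+6·1 = 6
A: 1·8 = 8 | 2·4+6·0 = 8
gcd(1,2,6) = 1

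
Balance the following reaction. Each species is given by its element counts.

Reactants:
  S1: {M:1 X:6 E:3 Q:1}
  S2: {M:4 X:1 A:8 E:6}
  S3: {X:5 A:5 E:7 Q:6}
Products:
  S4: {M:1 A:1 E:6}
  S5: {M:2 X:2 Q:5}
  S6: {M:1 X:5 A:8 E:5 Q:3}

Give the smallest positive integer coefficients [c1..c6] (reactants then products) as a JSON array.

M: 1·1+3·4+4·0 = 13 | 4·1+2·2+5·1 = 13
X: 1·6+3·1+4·5 = 29 | 4·0+2·2+5·5 = 29
A: 1·0+3·8+4·5 = 44 | 4·1+2·0+5·8 = 44
E: 1·3+3·6+4·7 = 49 | 4·6+2·0+5·5 = 49
Q: 1·1+3·0+4·6 = 25 | 4·0+2·5+5·3 = 25
gcd(1,3,4,4,2,5) = 1

Coefficients: [1, 3, 4, 4, 2, 5]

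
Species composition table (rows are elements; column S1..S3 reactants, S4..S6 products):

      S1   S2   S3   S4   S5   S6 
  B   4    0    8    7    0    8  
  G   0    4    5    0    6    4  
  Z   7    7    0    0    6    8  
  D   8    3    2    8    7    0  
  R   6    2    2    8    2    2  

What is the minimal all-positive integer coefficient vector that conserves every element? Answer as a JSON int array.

B: 5·4+5·0+6·8 = 68 | 4·7+5·0+5·8 = 68
G: 5·0+5·4+6·5 = 50 | 4·0+5·6+5·4 = 50
Z: 5·7+5·7+6·0 = 70 | 4·0+5·6+5·8 = 70
D: 5·8+5·3+6·2 = 67 | 4·8+5·7+5·0 = 67
R: 5·6+5·2+6·2 = 52 | 4·8+5·2+5·2 = 52
gcd(5,5,6,4,5,5) = 1

Coefficients: [5, 5, 6, 4, 5, 5]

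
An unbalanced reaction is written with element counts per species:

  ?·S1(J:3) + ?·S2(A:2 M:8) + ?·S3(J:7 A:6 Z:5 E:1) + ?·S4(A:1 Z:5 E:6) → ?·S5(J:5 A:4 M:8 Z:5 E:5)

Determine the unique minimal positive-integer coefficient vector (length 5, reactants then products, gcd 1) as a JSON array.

Coefficients: [6, 5, 1, 4, 5]

J: 6·3+5·0+1·7+4·0 = 25 | 5·5 = 25
A: 6·0+5·2+1·6+4·1 = 20 | 5·4 = 20
M: 6·0+5·8+1·0+4·0 = 40 | 5·8 = 40
Z: 6·0+5·0+1·5+4·5 = 25 | 5·5 = 25
E: 6·0+5·0+1·1+4·6 = 25 | 5·5 = 25
gcd(6,5,1,4,5) = 1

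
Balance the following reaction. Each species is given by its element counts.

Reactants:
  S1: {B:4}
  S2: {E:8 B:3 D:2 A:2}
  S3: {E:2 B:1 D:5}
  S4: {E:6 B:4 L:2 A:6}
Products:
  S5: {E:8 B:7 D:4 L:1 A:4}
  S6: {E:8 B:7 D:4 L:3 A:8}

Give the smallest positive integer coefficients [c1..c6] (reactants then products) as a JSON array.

Coefficients: [4, 2, 4, 4, 5, 1]

E: 4·0+2·8+4·2+4·6 = 48 | 5·8+1·8 = 48
B: 4·4+2·3+4·1+4·4 = 42 | 5·7+1·7 = 42
D: 4·0+2·2+4·5+4·0 = 24 | 5·4+1·4 = 24
L: 4·0+2·0+4·0+4·2 = 8 | 5·1+1·3 = 8
A: 4·0+2·2+4·0+4·6 = 28 | 5·4+1·8 = 28
gcd(4,2,4,4,5,1) = 1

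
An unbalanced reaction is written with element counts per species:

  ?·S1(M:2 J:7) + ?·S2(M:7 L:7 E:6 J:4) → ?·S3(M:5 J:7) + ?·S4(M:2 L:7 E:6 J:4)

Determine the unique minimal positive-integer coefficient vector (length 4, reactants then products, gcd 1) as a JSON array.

Coefficients: [5, 3, 5, 3]

M: 5·2+3·7 = 31 | 5·5+3·2 = 31
L: 5·0+3·7 = 21 | 5·0+3·7 = 21
E: 5·0+3·6 = 18 | 5·0+3·6 = 18
J: 5·7+3·4 = 47 | 5·7+3·4 = 47
gcd(5,3,5,3) = 1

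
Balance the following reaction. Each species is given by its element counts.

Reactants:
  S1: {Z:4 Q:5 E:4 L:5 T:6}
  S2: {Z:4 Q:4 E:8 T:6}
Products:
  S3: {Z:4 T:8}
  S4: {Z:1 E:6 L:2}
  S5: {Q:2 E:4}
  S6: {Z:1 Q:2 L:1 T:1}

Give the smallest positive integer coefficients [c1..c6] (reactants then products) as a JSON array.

Coefficients: [2, 3, 3, 2, 5, 6]

Z: 2·4+3·4 = 20 | 3·4+2·1+5·0+6·1 = 20
Q: 2·5+3·4 = 22 | 3·0+2·0+5·2+6·2 = 22
E: 2·4+3·8 = 32 | 3·0+2·6+5·4+6·0 = 32
L: 2·5+3·0 = 10 | 3·0+2·2+5·0+6·1 = 10
T: 2·6+3·6 = 30 | 3·8+2·0+5·0+6·1 = 30
gcd(2,3,3,2,5,6) = 1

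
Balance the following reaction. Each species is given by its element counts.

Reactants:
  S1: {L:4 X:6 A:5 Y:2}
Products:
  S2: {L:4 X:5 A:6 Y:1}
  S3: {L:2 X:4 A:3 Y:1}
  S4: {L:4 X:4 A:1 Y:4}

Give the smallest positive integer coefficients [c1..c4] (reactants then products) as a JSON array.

Coefficients: [5, 2, 4, 1]

L: 5·4 = 20 | 2·4+4·2+1·4 = 20
X: 5·6 = 30 | 2·5+4·4+1·4 = 30
A: 5·5 = 25 | 2·6+4·3+1·1 = 25
Y: 5·2 = 10 | 2·1+4·1+1·4 = 10
gcd(5,2,4,1) = 1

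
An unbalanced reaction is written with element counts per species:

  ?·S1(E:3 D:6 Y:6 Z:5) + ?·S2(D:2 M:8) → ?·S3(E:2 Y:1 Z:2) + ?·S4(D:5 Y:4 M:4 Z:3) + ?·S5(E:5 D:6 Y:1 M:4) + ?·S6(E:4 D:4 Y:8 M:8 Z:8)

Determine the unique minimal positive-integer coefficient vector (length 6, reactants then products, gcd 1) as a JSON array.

Coefficients: [6, 5, 2, 6, 2, 1]

E: 6·3+5·0 = 18 | 2·2+6·0+2·5+1·4 = 18
D: 6·6+5·2 = 46 | 2·0+6·5+2·6+1·4 = 46
Y: 6·6+5·0 = 36 | 2·1+6·4+2·1+1·8 = 36
M: 6·0+5·8 = 40 | 2·0+6·4+2·4+1·8 = 40
Z: 6·5+5·0 = 30 | 2·2+6·3+2·0+1·8 = 30
gcd(6,5,2,6,2,1) = 1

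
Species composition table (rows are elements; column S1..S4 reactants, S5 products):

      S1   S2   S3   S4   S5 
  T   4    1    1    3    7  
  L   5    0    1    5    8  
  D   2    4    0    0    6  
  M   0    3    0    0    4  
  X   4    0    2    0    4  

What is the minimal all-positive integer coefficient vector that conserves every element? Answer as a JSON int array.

Coefficients: [1, 4, 4, 3, 3]

T: 1·4+4·1+4·1+3·3 = 21 | 3·7 = 21
L: 1·5+4·0+4·1+3·5 = 24 | 3·8 = 24
D: 1·2+4·4+4·0+3·0 = 18 | 3·6 = 18
M: 1·0+4·3+4·0+3·0 = 12 | 3·4 = 12
X: 1·4+4·0+4·2+3·0 = 12 | 3·4 = 12
gcd(1,4,4,3,3) = 1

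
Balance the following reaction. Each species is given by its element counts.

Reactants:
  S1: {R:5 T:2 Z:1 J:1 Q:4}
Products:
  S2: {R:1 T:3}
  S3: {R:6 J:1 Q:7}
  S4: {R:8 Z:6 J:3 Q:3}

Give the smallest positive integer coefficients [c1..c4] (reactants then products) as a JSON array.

Coefficients: [6, 4, 3, 1]

R: 6·5 = 30 | 4·1+3·6+1·8 = 30
T: 6·2 = 12 | 4·3+3·0+1·0 = 12
Z: 6·1 = 6 | 4·0+3·0+1·6 = 6
J: 6·1 = 6 | 4·0+3·1+1·3 = 6
Q: 6·4 = 24 | 4·0+3·7+1·3 = 24
gcd(6,4,3,1) = 1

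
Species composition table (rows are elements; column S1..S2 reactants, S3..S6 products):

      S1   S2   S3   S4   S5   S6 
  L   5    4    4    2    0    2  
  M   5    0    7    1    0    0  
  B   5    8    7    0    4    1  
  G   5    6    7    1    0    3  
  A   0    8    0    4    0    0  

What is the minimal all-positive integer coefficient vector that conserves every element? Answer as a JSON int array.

Coefficients: [4, 3, 2, 6, 6, 6]

L: 4·5+3·4 = 32 | 2·4+6·2+6·0+6·2 = 32
M: 4·5+3·0 = 20 | 2·7+6·1+6·0+6·0 = 20
B: 4·5+3·8 = 44 | 2·7+6·0+6·4+6·1 = 44
G: 4·5+3·6 = 38 | 2·7+6·1+6·0+6·3 = 38
A: 4·0+3·8 = 24 | 2·0+6·4+6·0+6·0 = 24
gcd(4,3,2,6,6,6) = 1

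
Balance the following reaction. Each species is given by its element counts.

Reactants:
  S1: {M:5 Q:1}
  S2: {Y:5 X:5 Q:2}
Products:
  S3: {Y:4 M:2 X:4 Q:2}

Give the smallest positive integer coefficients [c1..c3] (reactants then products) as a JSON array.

Y: 2·0+4·5 = 20 | 5·4 = 20
M: 2·5+4·0 = 10 | 5·2 = 10
X: 2·0+4·5 = 20 | 5·4 = 20
Q: 2·1+4·2 = 10 | 5·2 = 10
gcd(2,4,5) = 1

Coefficients: [2, 4, 5]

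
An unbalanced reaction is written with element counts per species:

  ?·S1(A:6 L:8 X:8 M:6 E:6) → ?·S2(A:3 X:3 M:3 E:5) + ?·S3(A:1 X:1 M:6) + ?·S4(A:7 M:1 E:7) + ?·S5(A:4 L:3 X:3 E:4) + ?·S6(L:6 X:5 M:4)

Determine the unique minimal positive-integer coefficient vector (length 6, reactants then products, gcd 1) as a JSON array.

A: 6·6 = 36 | 1·3+2·1+1·7+6·4+5·0 = 36
L: 6·8 = 48 | 1·0+2·0+1·0+6·3+5·6 = 48
X: 6·8 = 48 | 1·3+2·1+1·0+6·3+5·5 = 48
M: 6·6 = 36 | 1·3+2·6+1·1+6·0+5·4 = 36
E: 6·6 = 36 | 1·5+2·0+1·7+6·4+5·0 = 36
gcd(6,1,2,1,6,5) = 1

Coefficients: [6, 1, 2, 1, 6, 5]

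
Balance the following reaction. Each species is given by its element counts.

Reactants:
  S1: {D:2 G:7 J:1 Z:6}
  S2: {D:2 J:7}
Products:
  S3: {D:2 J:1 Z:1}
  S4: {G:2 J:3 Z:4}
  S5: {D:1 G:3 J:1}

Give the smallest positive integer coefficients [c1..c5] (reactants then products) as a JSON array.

D: 4·2+3·2 = 14 | 4·2+5·0+6·1 = 14
G: 4·7+3·0 = 28 | 4·0+5·2+6·3 = 28
J: 4·1+3·7 = 25 | 4·1+5·3+6·1 = 25
Z: 4·6+3·0 = 24 | 4·1+5·4+6·0 = 24
gcd(4,3,4,5,6) = 1

Coefficients: [4, 3, 4, 5, 6]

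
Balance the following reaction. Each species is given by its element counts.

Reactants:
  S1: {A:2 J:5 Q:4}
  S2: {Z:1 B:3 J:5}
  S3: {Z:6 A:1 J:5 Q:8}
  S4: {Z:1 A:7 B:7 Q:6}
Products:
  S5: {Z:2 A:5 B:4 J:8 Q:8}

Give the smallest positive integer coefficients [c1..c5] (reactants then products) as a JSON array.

Coefficients: [5, 2, 1, 2, 5]

Z: 5·0+2·1+1·6+2·1 = 10 | 5·2 = 10
A: 5·2+2·0+1·1+2·7 = 25 | 5·5 = 25
B: 5·0+2·3+1·0+2·7 = 20 | 5·4 = 20
J: 5·5+2·5+1·5+2·0 = 40 | 5·8 = 40
Q: 5·4+2·0+1·8+2·6 = 40 | 5·8 = 40
gcd(5,2,1,2,5) = 1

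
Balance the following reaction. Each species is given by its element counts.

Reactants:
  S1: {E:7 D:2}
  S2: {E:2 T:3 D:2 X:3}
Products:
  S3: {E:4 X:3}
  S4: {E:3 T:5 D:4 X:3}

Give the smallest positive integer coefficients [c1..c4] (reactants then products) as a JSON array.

E: 1·7+5·2 = 17 | 2·4+3·3 = 17
T: 1·0+5·3 = 15 | 2·0+3·5 = 15
D: 1·2+5·2 = 12 | 2·0+3·4 = 12
X: 1·0+5·3 = 15 | 2·3+3·3 = 15
gcd(1,5,2,3) = 1

Coefficients: [1, 5, 2, 3]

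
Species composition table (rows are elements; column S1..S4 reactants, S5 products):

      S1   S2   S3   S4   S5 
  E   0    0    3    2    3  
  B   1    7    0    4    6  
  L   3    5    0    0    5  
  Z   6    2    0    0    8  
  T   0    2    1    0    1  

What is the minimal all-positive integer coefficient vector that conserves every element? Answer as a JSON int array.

E: 5·0+1·0+2·3+3·2 = 12 | 4·3 = 12
B: 5·1+1·7+2·0+3·4 = 24 | 4·6 = 24
L: 5·3+1·5+2·0+3·0 = 20 | 4·5 = 20
Z: 5·6+1·2+2·0+3·0 = 32 | 4·8 = 32
T: 5·0+1·2+2·1+3·0 = 4 | 4·1 = 4
gcd(5,1,2,3,4) = 1

Coefficients: [5, 1, 2, 3, 4]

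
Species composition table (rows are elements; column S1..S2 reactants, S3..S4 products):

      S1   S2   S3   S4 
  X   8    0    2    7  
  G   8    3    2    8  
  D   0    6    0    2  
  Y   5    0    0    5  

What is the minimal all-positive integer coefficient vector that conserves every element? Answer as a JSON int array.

Coefficients: [6, 2, 3, 6]

X: 6·8+2·0 = 48 | 3·2+6·7 = 48
G: 6·8+2·3 = 54 | 3·2+6·8 = 54
D: 6·0+2·6 = 12 | 3·0+6·2 = 12
Y: 6·5+2·0 = 30 | 3·0+6·5 = 30
gcd(6,2,3,6) = 1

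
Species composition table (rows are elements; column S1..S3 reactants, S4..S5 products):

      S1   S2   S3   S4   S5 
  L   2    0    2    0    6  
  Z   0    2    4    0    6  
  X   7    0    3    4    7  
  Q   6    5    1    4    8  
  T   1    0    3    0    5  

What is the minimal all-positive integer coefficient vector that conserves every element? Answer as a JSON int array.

L: 4·2+2·0+2·2 = 12 | 5·0+2·6 = 12
Z: 4·0+2·2+2·4 = 12 | 5·0+2·6 = 12
X: 4·7+2·0+2·3 = 34 | 5·4+2·7 = 34
Q: 4·6+2·5+2·1 = 36 | 5·4+2·8 = 36
T: 4·1+2·0+2·3 = 10 | 5·0+2·5 = 10
gcd(4,2,2,5,2) = 1

Coefficients: [4, 2, 2, 5, 2]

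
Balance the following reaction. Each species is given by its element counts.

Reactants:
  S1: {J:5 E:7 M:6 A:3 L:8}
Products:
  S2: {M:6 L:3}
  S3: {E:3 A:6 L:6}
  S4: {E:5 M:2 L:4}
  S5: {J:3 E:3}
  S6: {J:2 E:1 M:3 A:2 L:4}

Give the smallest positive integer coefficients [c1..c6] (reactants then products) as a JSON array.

Coefficients: [6, 2, 1, 3, 6, 6]

J: 6·5 = 30 | 2·0+1·0+3·0+6·3+6·2 = 30
E: 6·7 = 42 | 2·0+1·3+3·5+6·3+6·1 = 42
M: 6·6 = 36 | 2·6+1·0+3·2+6·0+6·3 = 36
A: 6·3 = 18 | 2·0+1·6+3·0+6·0+6·2 = 18
L: 6·8 = 48 | 2·3+1·6+3·4+6·0+6·4 = 48
gcd(6,2,1,3,6,6) = 1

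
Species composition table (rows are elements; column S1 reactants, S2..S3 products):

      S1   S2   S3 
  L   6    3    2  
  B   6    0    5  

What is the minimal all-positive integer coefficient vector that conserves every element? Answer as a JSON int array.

Coefficients: [5, 6, 6]

L: 5·6 = 30 | 6·3+6·2 = 30
B: 5·6 = 30 | 6·0+6·5 = 30
gcd(5,6,6) = 1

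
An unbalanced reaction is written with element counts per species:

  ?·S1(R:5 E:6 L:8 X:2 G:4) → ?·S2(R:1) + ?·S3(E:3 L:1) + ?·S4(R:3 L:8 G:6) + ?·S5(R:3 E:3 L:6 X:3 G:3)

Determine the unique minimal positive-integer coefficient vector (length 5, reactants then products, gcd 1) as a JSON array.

R: 3·5 = 15 | 6·1+4·0+1·3+2·3 = 15
E: 3·6 = 18 | 6·0+4·3+1·0+2·3 = 18
L: 3·8 = 24 | 6·0+4·1+1·8+2·6 = 24
X: 3·2 = 6 | 6·0+4·0+1·0+2·3 = 6
G: 3·4 = 12 | 6·0+4·0+1·6+2·3 = 12
gcd(3,6,4,1,2) = 1

Coefficients: [3, 6, 4, 1, 2]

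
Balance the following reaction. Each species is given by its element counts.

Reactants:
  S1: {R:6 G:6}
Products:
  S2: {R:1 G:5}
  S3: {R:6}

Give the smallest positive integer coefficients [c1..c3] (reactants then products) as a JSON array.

Coefficients: [5, 6, 4]

R: 5·6 = 30 | 6·1+4·6 = 30
G: 5·6 = 30 | 6·5+4·0 = 30
gcd(5,6,4) = 1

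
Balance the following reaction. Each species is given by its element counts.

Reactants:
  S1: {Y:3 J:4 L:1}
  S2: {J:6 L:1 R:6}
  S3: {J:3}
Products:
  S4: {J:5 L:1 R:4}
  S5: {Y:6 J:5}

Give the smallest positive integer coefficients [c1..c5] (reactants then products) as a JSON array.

Coefficients: [2, 4, 1, 6, 1]

Y: 2·3+4·0+1·0 = 6 | 6·0+1·6 = 6
J: 2·4+4·6+1·3 = 35 | 6·5+1·5 = 35
L: 2·1+4·1+1·0 = 6 | 6·1+1·0 = 6
R: 2·0+4·6+1·0 = 24 | 6·4+1·0 = 24
gcd(2,4,1,6,1) = 1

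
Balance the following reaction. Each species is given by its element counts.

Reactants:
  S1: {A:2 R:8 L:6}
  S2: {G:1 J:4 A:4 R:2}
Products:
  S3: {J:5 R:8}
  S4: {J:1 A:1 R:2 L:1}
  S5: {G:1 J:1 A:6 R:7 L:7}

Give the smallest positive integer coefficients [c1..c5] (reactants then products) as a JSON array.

Coefficients: [5, 4, 2, 2, 4]

G: 5·0+4·1 = 4 | 2·0+2·0+4·1 = 4
J: 5·0+4·4 = 16 | 2·5+2·1+4·1 = 16
A: 5·2+4·4 = 26 | 2·0+2·1+4·6 = 26
R: 5·8+4·2 = 48 | 2·8+2·2+4·7 = 48
L: 5·6+4·0 = 30 | 2·0+2·1+4·7 = 30
gcd(5,4,2,2,4) = 1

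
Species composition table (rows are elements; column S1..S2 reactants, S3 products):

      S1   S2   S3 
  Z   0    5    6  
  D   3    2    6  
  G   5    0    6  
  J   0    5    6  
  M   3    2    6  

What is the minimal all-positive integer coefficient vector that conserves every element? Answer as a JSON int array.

Z: 6·0+6·5 = 30 | 5·6 = 30
D: 6·3+6·2 = 30 | 5·6 = 30
G: 6·5+6·0 = 30 | 5·6 = 30
J: 6·0+6·5 = 30 | 5·6 = 30
M: 6·3+6·2 = 30 | 5·6 = 30
gcd(6,6,5) = 1

Coefficients: [6, 6, 5]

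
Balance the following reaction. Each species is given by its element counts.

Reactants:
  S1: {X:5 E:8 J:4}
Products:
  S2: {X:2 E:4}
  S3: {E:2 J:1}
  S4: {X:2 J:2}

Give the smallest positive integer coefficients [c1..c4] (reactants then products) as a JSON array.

X: 4·5 = 20 | 5·2+6·0+5·2 = 20
E: 4·8 = 32 | 5·4+6·2+5·0 = 32
J: 4·4 = 16 | 5·0+6·1+5·2 = 16
gcd(4,5,6,5) = 1

Coefficients: [4, 5, 6, 5]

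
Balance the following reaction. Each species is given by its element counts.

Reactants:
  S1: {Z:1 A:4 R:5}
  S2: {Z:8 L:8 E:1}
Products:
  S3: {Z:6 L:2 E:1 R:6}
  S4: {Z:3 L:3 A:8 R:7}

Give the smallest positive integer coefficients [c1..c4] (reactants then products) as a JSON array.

Z: 4·1+1·8 = 12 | 1·6+2·3 = 12
L: 4·0+1·8 = 8 | 1·2+2·3 = 8
A: 4·4+1·0 = 16 | 1·0+2·8 = 16
E: 4·0+1·1 = 1 | 1·1+2·0 = 1
R: 4·5+1·0 = 20 | 1·6+2·7 = 20
gcd(4,1,1,2) = 1

Coefficients: [4, 1, 1, 2]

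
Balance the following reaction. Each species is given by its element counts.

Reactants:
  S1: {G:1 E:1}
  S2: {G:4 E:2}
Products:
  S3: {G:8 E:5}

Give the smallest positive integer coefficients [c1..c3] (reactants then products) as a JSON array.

G: 4·1+3·4 = 16 | 2·8 = 16
E: 4·1+3·2 = 10 | 2·5 = 10
gcd(4,3,2) = 1

Coefficients: [4, 3, 2]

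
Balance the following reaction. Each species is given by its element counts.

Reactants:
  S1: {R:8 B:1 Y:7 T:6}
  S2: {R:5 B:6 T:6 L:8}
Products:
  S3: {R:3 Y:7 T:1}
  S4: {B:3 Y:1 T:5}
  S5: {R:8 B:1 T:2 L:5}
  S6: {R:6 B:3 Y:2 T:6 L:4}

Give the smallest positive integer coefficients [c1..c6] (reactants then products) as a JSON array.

Coefficients: [4, 3, 3, 5, 4, 1]

R: 4·8+3·5 = 47 | 3·3+5·0+4·8+1·6 = 47
B: 4·1+3·6 = 22 | 3·0+5·3+4·1+1·3 = 22
Y: 4·7+3·0 = 28 | 3·7+5·1+4·0+1·2 = 28
T: 4·6+3·6 = 42 | 3·1+5·5+4·2+1·6 = 42
L: 4·0+3·8 = 24 | 3·0+5·0+4·5+1·4 = 24
gcd(4,3,3,5,4,1) = 1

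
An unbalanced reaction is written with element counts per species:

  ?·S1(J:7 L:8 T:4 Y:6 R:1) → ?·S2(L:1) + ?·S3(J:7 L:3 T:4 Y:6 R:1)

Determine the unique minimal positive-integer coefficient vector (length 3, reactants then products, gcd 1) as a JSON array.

J: 1·7 = 7 | 5·0+1·7 = 7
L: 1·8 = 8 | 5·1+1·3 = 8
T: 1·4 = 4 | 5·0+1·4 = 4
Y: 1·6 = 6 | 5·0+1·6 = 6
R: 1·1 = 1 | 5·0+1·1 = 1
gcd(1,5,1) = 1

Coefficients: [1, 5, 1]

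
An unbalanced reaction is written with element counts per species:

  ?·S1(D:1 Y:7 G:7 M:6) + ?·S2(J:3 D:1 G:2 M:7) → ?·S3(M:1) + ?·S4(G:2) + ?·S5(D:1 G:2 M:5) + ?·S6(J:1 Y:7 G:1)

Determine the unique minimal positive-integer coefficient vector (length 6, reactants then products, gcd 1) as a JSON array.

Coefficients: [3, 1, 5, 6, 4, 3]

J: 3·0+1·3 = 3 | 5·0+6·0+4·0+3·1 = 3
D: 3·1+1·1 = 4 | 5·0+6·0+4·1+3·0 = 4
Y: 3·7+1·0 = 21 | 5·0+6·0+4·0+3·7 = 21
G: 3·7+1·2 = 23 | 5·0+6·2+4·2+3·1 = 23
M: 3·6+1·7 = 25 | 5·1+6·0+4·5+3·0 = 25
gcd(3,1,5,6,4,3) = 1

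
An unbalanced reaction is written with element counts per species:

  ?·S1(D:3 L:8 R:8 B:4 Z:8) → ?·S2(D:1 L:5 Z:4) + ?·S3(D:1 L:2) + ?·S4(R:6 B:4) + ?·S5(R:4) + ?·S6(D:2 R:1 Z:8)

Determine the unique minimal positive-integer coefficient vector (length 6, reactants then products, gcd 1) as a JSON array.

Coefficients: [5, 6, 5, 5, 2, 2]

D: 5·3 = 15 | 6·1+5·1+5·0+2·0+2·2 = 15
L: 5·8 = 40 | 6·5+5·2+5·0+2·0+2·0 = 40
R: 5·8 = 40 | 6·0+5·0+5·6+2·4+2·1 = 40
B: 5·4 = 20 | 6·0+5·0+5·4+2·0+2·0 = 20
Z: 5·8 = 40 | 6·4+5·0+5·0+2·0+2·8 = 40
gcd(5,6,5,5,2,2) = 1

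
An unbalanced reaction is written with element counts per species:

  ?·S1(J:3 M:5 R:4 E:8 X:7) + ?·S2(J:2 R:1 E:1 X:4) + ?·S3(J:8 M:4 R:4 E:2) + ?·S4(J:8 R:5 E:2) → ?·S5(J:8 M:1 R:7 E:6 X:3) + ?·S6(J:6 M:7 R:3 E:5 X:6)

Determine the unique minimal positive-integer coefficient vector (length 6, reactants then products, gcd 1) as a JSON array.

Coefficients: [4, 2, 3, 2, 4, 4]

J: 4·3+2·2+3·8+2·8 = 56 | 4·8+4·6 = 56
M: 4·5+2·0+3·4+2·0 = 32 | 4·1+4·7 = 32
R: 4·4+2·1+3·4+2·5 = 40 | 4·7+4·3 = 40
E: 4·8+2·1+3·2+2·2 = 44 | 4·6+4·5 = 44
X: 4·7+2·4+3·0+2·0 = 36 | 4·3+4·6 = 36
gcd(4,2,3,2,4,4) = 1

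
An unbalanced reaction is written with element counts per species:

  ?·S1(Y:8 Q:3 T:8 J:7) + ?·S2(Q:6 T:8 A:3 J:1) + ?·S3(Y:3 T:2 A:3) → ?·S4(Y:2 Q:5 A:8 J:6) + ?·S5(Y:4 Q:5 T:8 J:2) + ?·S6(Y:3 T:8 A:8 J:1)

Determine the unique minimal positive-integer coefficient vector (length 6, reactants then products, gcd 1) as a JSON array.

Coefficients: [2, 4, 4, 1, 5, 2]

Y: 2·8+4·0+4·3 = 28 | 1·2+5·4+2·3 = 28
Q: 2·3+4·6+4·0 = 30 | 1·5+5·5+2·0 = 30
T: 2·8+4·8+4·2 = 56 | 1·0+5·8+2·8 = 56
A: 2·0+4·3+4·3 = 24 | 1·8+5·0+2·8 = 24
J: 2·7+4·1+4·0 = 18 | 1·6+5·2+2·1 = 18
gcd(2,4,4,1,5,2) = 1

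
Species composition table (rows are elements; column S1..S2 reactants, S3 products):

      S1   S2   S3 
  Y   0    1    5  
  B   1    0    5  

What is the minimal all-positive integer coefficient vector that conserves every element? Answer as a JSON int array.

Y: 5·0+5·1 = 5 | 1·5 = 5
B: 5·1+5·0 = 5 | 1·5 = 5
gcd(5,5,1) = 1

Coefficients: [5, 5, 1]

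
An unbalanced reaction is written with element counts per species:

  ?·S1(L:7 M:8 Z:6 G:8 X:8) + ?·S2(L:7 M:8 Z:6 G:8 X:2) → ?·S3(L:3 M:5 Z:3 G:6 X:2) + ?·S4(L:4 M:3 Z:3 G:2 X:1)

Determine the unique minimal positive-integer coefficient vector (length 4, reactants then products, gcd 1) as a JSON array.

L: 1·7+5·7 = 42 | 6·3+6·4 = 42
M: 1·8+5·8 = 48 | 6·5+6·3 = 48
Z: 1·6+5·6 = 36 | 6·3+6·3 = 36
G: 1·8+5·8 = 48 | 6·6+6·2 = 48
X: 1·8+5·2 = 18 | 6·2+6·1 = 18
gcd(1,5,6,6) = 1

Coefficients: [1, 5, 6, 6]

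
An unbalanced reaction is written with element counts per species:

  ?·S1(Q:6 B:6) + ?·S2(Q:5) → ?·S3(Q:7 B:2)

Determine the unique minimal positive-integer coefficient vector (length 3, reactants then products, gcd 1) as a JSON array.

Coefficients: [1, 3, 3]

Q: 1·6+3·5 = 21 | 3·7 = 21
B: 1·6+3·0 = 6 | 3·2 = 6
gcd(1,3,3) = 1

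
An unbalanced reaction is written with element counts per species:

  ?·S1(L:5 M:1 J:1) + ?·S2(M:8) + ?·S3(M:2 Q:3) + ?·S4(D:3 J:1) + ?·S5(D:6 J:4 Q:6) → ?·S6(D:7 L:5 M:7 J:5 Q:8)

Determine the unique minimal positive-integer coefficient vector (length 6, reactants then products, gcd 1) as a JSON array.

Coefficients: [6, 3, 6, 4, 5, 6]

D: 6·0+3·0+6·0+4·3+5·6 = 42 | 6·7 = 42
L: 6·5+3·0+6·0+4·0+5·0 = 30 | 6·5 = 30
M: 6·1+3·8+6·2+4·0+5·0 = 42 | 6·7 = 42
J: 6·1+3·0+6·0+4·1+5·4 = 30 | 6·5 = 30
Q: 6·0+3·0+6·3+4·0+5·6 = 48 | 6·8 = 48
gcd(6,3,6,4,5,6) = 1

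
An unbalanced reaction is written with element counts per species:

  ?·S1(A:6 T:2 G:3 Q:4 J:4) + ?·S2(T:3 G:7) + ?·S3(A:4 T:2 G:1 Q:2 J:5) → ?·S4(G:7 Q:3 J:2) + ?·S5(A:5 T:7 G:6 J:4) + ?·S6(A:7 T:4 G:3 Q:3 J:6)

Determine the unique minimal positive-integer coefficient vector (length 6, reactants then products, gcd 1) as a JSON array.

A: 1·6+5·0+4·4 = 22 | 3·0+3·5+1·7 = 22
T: 1·2+5·3+4·2 = 25 | 3·0+3·7+1·4 = 25
G: 1·3+5·7+4·1 = 42 | 3·7+3·6+1·3 = 42
Q: 1·4+5·0+4·2 = 12 | 3·3+3·0+1·3 = 12
J: 1·4+5·0+4·5 = 24 | 3·2+3·4+1·6 = 24
gcd(1,5,4,3,3,1) = 1

Coefficients: [1, 5, 4, 3, 3, 1]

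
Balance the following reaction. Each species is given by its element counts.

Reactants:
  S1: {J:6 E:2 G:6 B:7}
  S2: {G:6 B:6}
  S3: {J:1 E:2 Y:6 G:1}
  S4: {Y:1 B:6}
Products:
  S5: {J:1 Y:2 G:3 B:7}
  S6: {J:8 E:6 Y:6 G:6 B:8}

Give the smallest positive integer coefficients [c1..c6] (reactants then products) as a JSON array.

Coefficients: [3, 1, 3, 4, 5, 2]

J: 3·6+1·0+3·1+4·0 = 21 | 5·1+2·8 = 21
E: 3·2+1·0+3·2+4·0 = 12 | 5·0+2·6 = 12
Y: 3·0+1·0+3·6+4·1 = 22 | 5·2+2·6 = 22
G: 3·6+1·6+3·1+4·0 = 27 | 5·3+2·6 = 27
B: 3·7+1·6+3·0+4·6 = 51 | 5·7+2·8 = 51
gcd(3,1,3,4,5,2) = 1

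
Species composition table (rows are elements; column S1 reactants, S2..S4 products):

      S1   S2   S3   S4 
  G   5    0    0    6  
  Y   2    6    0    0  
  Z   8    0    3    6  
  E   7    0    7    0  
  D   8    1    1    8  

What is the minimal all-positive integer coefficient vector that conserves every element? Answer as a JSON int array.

Coefficients: [6, 2, 6, 5]

G: 6·5 = 30 | 2·0+6·0+5·6 = 30
Y: 6·2 = 12 | 2·6+6·0+5·0 = 12
Z: 6·8 = 48 | 2·0+6·3+5·6 = 48
E: 6·7 = 42 | 2·0+6·7+5·0 = 42
D: 6·8 = 48 | 2·1+6·1+5·8 = 48
gcd(6,2,6,5) = 1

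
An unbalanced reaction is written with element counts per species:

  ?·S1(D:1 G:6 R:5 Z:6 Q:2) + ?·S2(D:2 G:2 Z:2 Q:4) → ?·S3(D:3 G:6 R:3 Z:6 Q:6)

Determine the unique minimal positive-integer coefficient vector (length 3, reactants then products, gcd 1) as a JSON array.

D: 3·1+6·2 = 15 | 5·3 = 15
G: 3·6+6·2 = 30 | 5·6 = 30
R: 3·5+6·0 = 15 | 5·3 = 15
Z: 3·6+6·2 = 30 | 5·6 = 30
Q: 3·2+6·4 = 30 | 5·6 = 30
gcd(3,6,5) = 1

Coefficients: [3, 6, 5]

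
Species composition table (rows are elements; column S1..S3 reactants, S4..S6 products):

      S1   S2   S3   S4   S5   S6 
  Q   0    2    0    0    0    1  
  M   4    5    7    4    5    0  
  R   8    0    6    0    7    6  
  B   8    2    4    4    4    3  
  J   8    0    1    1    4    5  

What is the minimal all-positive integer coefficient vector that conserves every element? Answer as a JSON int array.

Coefficients: [5, 2, 2, 6, 4, 4]

Q: 5·0+2·2+2·0 = 4 | 6·0+4·0+4·1 = 4
M: 5·4+2·5+2·7 = 44 | 6·4+4·5+4·0 = 44
R: 5·8+2·0+2·6 = 52 | 6·0+4·7+4·6 = 52
B: 5·8+2·2+2·4 = 52 | 6·4+4·4+4·3 = 52
J: 5·8+2·0+2·1 = 42 | 6·1+4·4+4·5 = 42
gcd(5,2,2,6,4,4) = 1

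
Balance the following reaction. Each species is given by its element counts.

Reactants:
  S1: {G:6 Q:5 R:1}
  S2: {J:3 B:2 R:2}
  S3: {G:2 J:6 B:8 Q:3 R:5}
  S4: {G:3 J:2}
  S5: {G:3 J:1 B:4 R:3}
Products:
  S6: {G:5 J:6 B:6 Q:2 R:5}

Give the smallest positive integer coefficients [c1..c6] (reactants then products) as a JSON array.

Coefficients: [1, 4, 1, 2, 2, 4]

G: 1·6+4·0+1·2+2·3+2·3 = 20 | 4·5 = 20
J: 1·0+4·3+1·6+2·2+2·1 = 24 | 4·6 = 24
B: 1·0+4·2+1·8+2·0+2·4 = 24 | 4·6 = 24
Q: 1·5+4·0+1·3+2·0+2·0 = 8 | 4·2 = 8
R: 1·1+4·2+1·5+2·0+2·3 = 20 | 4·5 = 20
gcd(1,4,1,2,2,4) = 1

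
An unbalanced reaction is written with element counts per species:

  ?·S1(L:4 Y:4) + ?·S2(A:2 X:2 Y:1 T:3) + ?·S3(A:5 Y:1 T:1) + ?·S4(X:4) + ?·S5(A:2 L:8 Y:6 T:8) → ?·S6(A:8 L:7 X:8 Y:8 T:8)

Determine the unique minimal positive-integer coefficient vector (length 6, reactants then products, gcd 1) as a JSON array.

A: 3·0+4·2+4·5+6·0+2·2 = 32 | 4·8 = 32
L: 3·4+4·0+4·0+6·0+2·8 = 28 | 4·7 = 28
X: 3·0+4·2+4·0+6·4+2·0 = 32 | 4·8 = 32
Y: 3·4+4·1+4·1+6·0+2·6 = 32 | 4·8 = 32
T: 3·0+4·3+4·1+6·0+2·8 = 32 | 4·8 = 32
gcd(3,4,4,6,2,4) = 1

Coefficients: [3, 4, 4, 6, 2, 4]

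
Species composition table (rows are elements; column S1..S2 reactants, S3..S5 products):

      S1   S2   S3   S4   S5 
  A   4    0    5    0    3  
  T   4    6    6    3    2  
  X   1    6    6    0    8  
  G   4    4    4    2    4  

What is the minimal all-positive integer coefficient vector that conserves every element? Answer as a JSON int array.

Coefficients: [2, 2, 1, 4, 1]

A: 2·4+2·0 = 8 | 1·5+4·0+1·3 = 8
T: 2·4+2·6 = 20 | 1·6+4·3+1·2 = 20
X: 2·1+2·6 = 14 | 1·6+4·0+1·8 = 14
G: 2·4+2·4 = 16 | 1·4+4·2+1·4 = 16
gcd(2,2,1,4,1) = 1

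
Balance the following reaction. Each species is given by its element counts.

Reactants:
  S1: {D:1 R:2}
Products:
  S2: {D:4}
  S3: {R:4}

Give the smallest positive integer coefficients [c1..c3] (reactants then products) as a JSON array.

Coefficients: [4, 1, 2]

D: 4·1 = 4 | 1·4+2·0 = 4
R: 4·2 = 8 | 1·0+2·4 = 8
gcd(4,1,2) = 1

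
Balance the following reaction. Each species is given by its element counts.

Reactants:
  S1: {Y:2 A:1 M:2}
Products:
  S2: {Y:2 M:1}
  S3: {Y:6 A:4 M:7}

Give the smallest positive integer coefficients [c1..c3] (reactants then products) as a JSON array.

Coefficients: [4, 1, 1]

Y: 4·2 = 8 | 1·2+1·6 = 8
A: 4·1 = 4 | 1·0+1·4 = 4
M: 4·2 = 8 | 1·1+1·7 = 8
gcd(4,1,1) = 1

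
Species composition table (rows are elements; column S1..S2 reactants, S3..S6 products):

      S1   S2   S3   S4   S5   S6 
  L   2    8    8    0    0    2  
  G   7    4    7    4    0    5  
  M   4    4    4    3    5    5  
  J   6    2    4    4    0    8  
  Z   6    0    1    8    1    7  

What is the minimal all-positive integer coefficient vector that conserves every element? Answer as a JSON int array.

L: 5·2+5·8 = 50 | 6·8+2·0+1·0+1·2 = 50
G: 5·7+5·4 = 55 | 6·7+2·4+1·0+1·5 = 55
M: 5·4+5·4 = 40 | 6·4+2·3+1·5+1·5 = 40
J: 5·6+5·2 = 40 | 6·4+2·4+1·0+1·8 = 40
Z: 5·6+5·0 = 30 | 6·1+2·8+1·1+1·7 = 30
gcd(5,5,6,2,1,1) = 1

Coefficients: [5, 5, 6, 2, 1, 1]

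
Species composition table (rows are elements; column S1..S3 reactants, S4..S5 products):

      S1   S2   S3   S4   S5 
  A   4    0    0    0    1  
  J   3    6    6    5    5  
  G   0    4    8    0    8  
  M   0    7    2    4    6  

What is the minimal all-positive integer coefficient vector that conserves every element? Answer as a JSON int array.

A: 1·4+6·0+1·0 = 4 | 5·0+4·1 = 4
J: 1·3+6·6+1·6 = 45 | 5·5+4·5 = 45
G: 1·0+6·4+1·8 = 32 | 5·0+4·8 = 32
M: 1·0+6·7+1·2 = 44 | 5·4+4·6 = 44
gcd(1,6,1,5,4) = 1

Coefficients: [1, 6, 1, 5, 4]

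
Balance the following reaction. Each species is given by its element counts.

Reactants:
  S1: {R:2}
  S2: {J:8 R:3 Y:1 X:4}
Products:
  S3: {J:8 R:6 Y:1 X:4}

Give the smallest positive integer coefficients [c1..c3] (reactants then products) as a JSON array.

Coefficients: [3, 2, 2]

J: 3·0+2·8 = 16 | 2·8 = 16
R: 3·2+2·3 = 12 | 2·6 = 12
Y: 3·0+2·1 = 2 | 2·1 = 2
X: 3·0+2·4 = 8 | 2·4 = 8
gcd(3,2,2) = 1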